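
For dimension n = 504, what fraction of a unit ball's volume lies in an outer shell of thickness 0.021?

1 - (1-0.021)^504 ≈ 0.999977 ≈ 99.997738%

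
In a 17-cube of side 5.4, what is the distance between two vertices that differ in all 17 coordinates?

The space diagonal of an n-cube of side s is s√n. Here 5.4·√17 ≈ 22.2648.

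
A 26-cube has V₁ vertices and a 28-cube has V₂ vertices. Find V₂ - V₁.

V₁ = 2^26 = 67108864. V₂ = 2^28 = 268435456. V₂ - V₁ = 201326592.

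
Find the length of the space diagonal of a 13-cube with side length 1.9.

||(1.9,1.9,...,1.9)|| = √(13)·1.9 ≈ 6.85055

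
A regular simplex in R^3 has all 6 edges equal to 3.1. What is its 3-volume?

Volume = (√2/12) · 3.1³ = 3.5109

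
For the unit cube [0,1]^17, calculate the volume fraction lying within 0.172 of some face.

1 - (1 - 2·0.172)^17 = 1 - 0.656^17 ≈ 0.999228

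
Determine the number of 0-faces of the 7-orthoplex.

f_0(7-orthoplex) = 2^1 · (7 choose 1) = 14.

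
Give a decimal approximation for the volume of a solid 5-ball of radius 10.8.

V_5(10.8) = π^(5/2) · (10.8)^5 / Γ(5/2 + 1) ≈ 773423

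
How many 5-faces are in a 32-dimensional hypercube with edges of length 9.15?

Choose 5 of 32 axes to span the face (C(32,5) = 201376 ways), then fix each of the remaining 27 coordinates at one of its two extreme values (2^27 = 134217728 ways): 201376·134217728 = 27028229193728.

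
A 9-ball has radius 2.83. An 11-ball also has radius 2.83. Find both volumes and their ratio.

V_9(2.83) ≈ 38405.7. V_11(2.83) ≈ 175693. Ratio V_9/V_11 ≈ 0.2186.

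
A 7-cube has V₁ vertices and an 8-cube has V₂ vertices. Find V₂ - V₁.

V₁ = 2^7 = 128. V₂ = 2^8 = 256. V₂ - V₁ = 128.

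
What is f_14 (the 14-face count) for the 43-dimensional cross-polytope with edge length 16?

An n-cross-polytope has 2^(k+1)·C(n,k+1) k-faces. Here 2^15·C(43,15) = 32768·151532656696 = 4965422094614528.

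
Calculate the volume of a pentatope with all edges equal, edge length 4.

V_4 = √(5) · 4^4 / (4! · 2^(4/2)) ≈ 5.96285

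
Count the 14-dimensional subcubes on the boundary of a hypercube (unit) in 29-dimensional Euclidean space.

An n-cube has C(n,k)·2^(n-k) k-faces. Here C(29,14)·2^15 = 77558760·32768 = 2541445447680.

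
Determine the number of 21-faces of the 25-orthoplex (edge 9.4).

f_21(25-orthoplex) = 2^22 · (25 choose 22) = 9646899200.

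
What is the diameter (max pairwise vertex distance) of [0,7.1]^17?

||(7.1,7.1,...,7.1)|| = √(17)·7.1 ≈ 29.274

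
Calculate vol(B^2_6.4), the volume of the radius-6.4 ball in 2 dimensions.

V_2(6.4) = π^(2/2) · (6.4)^2 / Γ(2/2 + 1) ≈ 128.68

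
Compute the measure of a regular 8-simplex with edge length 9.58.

V = (9.58^8 / 8!) · √((8+1) / 2^8) ≈ 329.917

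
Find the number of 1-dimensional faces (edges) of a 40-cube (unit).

The 40-cube has n·2^(n-1) = 40·2^39 = 40·549755813888 = 21990232555520 edges.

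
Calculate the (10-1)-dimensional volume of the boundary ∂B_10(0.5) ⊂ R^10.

|∂B_10(0.5)| = π^5/6144 ≈ 0.0498079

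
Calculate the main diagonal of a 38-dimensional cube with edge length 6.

The space diagonal of an n-cube of side s is s√n. Here 6·√38 ≈ 36.9865.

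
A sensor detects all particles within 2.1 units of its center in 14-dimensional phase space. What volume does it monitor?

Volume = π^{14/2}·(2.1)^14/Γ(8) ≈ 19439.7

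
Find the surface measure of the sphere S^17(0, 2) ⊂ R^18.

S_18(2) = 2·π^(18/2)·(2)^17 / Γ(18/2) = 2048·π^9/315 ≈ 193806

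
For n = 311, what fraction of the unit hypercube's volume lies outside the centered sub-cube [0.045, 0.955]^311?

1 - (1 - 2·0.045)^311 = 1 - 0.91^311 ≈ 1 - 1.828e-13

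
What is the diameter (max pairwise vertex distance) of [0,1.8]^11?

d = √(1.8² + 1.8² + ... + 1.8²) [11 terms] = √(11·1.8²) = 1.8√11 ≈ 5.96992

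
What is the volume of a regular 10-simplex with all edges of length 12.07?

Volume = 12.07^10 · √(11/2^10) / 10! ≈ 1874.37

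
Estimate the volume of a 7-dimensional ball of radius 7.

V_7(7) = π^(7/2) · (7)^7 / Γ(7/2 + 1) = 1882384·π^3/15 ≈ 3.89105e+06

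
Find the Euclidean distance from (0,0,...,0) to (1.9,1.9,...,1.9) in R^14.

||(1.9,1.9,...,1.9)|| = √(14)·1.9 ≈ 7.10915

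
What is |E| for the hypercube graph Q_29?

Each of the 2^29 = 536870912 vertices has degree 29; total edges = 29·2^29/2 = 7784628224.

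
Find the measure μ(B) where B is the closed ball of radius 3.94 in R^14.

V_14(3.94) = π^(14/2) · (3.94)^14 / Γ(14/2 + 1) ≈ 1.30186e+08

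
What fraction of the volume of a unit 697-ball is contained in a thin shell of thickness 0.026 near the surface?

Shell fraction = 1 - (1-0.026)^697 ≈ 0.9999999894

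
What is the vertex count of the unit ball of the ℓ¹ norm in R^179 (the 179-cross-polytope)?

Number of vertices = 2n = 358.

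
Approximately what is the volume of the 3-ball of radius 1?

V_3(1) = π^(3/2) · (1)^3 / Γ(3/2 + 1) = 4·π/3 ≈ 4.18879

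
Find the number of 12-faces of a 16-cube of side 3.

Number of 12-faces = C(16,12) · 2^(16-12) = 1820 · 16 = 29120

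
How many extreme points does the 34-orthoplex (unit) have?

The 34-dimensional cross-polytope has 2n = 2·34 = 68 vertices.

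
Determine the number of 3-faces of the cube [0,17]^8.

Choose 3 of 8 axes to span the face (C(8,3) = 56 ways), then fix each of the remaining 5 coordinates at one of its two extreme values (2^5 = 32 ways): 56·32 = 1792.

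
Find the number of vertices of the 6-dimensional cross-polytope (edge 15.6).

The vertices are ±e_1, ..., ±e_6, so there are 2·6 = 12.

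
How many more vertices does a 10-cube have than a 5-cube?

The 10-cube has 2^10 = 1024 vertices. The 5-cube has 2^5 = 32 vertices. Difference: 1024 - 32 = 992.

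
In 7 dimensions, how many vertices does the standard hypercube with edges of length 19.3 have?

An n-cube has 2^n vertices; for n = 7 that is 2^7 = 128.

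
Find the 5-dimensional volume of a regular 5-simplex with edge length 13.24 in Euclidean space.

V = (13.24^5 / 5!) · √((5+1) / 2^5) ≈ 1468.11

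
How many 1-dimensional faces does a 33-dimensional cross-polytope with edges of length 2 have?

An n-cross-polytope has 2^(k+1)·C(n,k+1) k-faces. Here 2^2·C(33,2) = 4·528 = 2112.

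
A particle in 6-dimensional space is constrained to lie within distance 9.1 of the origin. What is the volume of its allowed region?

The n-ball volume is π^(n/2)·r^n/Γ(n/2+1). With n=6, r=9.1: V ≈ 2.93459e+06.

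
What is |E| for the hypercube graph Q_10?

The 10-cube has n·2^(n-1) = 10·2^9 = 10·512 = 5120 edges.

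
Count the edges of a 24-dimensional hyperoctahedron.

Each 1-face is the convex hull of 2 vertices, one chosen as ±e_i from each of 2 distinct axes: 2^2·C(24,2) = 1104.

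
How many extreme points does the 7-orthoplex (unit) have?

The vertices are ±e_1, ..., ±e_7, so there are 2·7 = 14.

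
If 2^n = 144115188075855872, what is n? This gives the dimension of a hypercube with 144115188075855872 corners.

2^n = 144115188075855872 ⇒ n = log_2(144115188075855872) = 57.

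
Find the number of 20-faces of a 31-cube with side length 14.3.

f_20(31-cube) = (31 choose 20) · 2^11 = 173408901120.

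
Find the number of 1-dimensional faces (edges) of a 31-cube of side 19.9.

An n-cube has n·2^(n-1) edges. With n = 31: 31·1073741824 = 33285996544.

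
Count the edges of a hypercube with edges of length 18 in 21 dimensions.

Number of 1-faces = C(21,1)·2^(21-1) = 21·1048576 = 22020096.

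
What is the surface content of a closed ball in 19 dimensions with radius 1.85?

S = n·V_n(r)/r = 19·V_19(1.85)/1.85 (volume-to-surface relation), giving 57073.2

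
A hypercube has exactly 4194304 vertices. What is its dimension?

2^n = 4194304 ⇒ n = log_2(4194304) = 22.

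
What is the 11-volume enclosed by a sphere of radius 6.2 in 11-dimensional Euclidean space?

The n-ball volume is π^(n/2)·r^n/Γ(n/2+1). With n=11, r=6.2: V ≈ 9.80423e+08.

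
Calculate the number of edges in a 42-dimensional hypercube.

The 42-cube has n·2^(n-1) = 42·2^41 = 42·2199023255552 = 92358976733184 edges.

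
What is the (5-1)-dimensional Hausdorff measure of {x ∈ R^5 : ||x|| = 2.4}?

S = n·V_n(r)/r = 5·V_5(2.4)/2.4 (volume-to-surface relation), giving 873.199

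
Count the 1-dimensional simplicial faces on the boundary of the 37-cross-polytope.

f_1(37-orthoplex) = 2^2 · (37 choose 2) = 2664.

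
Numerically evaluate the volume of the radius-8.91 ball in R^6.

V_6(8.91) = π^(6/2) · (8.91)^6 / Γ(6/2 + 1) ≈ 2.58562e+06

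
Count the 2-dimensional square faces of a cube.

Choose 2 of 3 axes to span the face (C(3,2) = 3 ways), then fix each of the remaining 1 coordinate at one of its two extreme values (2^1 = 2 ways): 3·2 = 6.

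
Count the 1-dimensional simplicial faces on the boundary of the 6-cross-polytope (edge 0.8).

Each 1-face is the convex hull of 2 vertices, one chosen as ±e_i from each of 2 distinct axes: 2^2·C(6,2) = 60.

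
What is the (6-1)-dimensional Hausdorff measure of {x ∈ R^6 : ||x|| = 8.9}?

|∂B_6(8.9)| ≈ 1.73141e+06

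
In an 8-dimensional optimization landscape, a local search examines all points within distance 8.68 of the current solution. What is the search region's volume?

V_8(8.68) = π^(8/2) · (8.68)^8 / Γ(8/2 + 1) ≈ 1.30781e+08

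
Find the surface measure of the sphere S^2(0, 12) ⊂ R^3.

The surface area of an n-ball is 2π^(n/2) r^(n-1) / Γ(n/2). For n=3, r=12: 4πr² = 4π·(12)² ≈ 1809.56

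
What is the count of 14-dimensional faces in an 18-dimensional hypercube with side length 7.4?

f_14(18-cube) = (18 choose 14) · 2^4 = 48960.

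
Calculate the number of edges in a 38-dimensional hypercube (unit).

Each of the 2^38 = 274877906944 vertices has degree 38; total edges = 38·2^38/2 = 5222680231936.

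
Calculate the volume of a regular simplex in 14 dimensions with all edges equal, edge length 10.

Volume = 10^14 · √(15/2^14) / 14! ≈ 34.7078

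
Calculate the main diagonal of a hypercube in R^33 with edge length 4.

||(4,4,...,4)|| = √(33)·4 ≈ 22.9783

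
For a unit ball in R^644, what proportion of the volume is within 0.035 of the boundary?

1 - (1-0.035)^644 ≈ 1 - 1.085e-10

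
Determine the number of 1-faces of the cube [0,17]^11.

An n-cube has C(n,k)·2^(n-k) k-faces. Here C(11,1)·2^10 = 11·1024 = 11264.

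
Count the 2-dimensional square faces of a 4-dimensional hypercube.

An n-cube has C(n,k)·2^(n-k) k-faces. Here C(4,2)·2^2 = 6·4 = 24.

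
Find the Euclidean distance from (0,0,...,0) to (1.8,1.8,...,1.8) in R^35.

||(1.8,1.8,...,1.8)|| = √(35)·1.8 ≈ 10.6489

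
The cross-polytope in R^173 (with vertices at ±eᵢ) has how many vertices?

The 173-dimensional cross-polytope has 2n = 2·173 = 346 vertices.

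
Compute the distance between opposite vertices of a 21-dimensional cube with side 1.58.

Diagonal = √21 · 1.58 ≈ 7.24047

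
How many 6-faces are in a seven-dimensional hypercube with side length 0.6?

f_6(7-cube) = (7 choose 6) · 2^1 = 14.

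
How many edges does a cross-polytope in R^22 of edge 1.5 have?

Number of 1-faces = 2^(1+1) · C(22,1+1) = 4 · 231 = 924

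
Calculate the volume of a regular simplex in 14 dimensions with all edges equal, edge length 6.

For a regular n-simplex with edge a, V = (a^n / n!)·√((n+1)/2^n). With a=6, n=14: V ≈ 0.0271985.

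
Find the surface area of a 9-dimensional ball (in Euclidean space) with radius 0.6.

S = n·V_n(r)/r = 9·V_9(0.6)/0.6 (volume-to-surface relation), giving 0.498621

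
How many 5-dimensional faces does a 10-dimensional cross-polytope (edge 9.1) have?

Each 5-face is the convex hull of 6 vertices, one chosen as ±e_i from each of 6 distinct axes: 2^6·C(10,6) = 13440.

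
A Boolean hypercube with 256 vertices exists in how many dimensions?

n = log_2(256) = 8.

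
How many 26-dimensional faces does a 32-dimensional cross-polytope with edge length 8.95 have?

An n-cross-polytope has 2^(k+1)·C(n,k+1) k-faces. Here 2^27·C(32,27) = 134217728·201376 = 27028229193728.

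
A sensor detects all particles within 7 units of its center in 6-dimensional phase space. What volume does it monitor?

V_6(7) = π^(6/2) · (7)^6 / Γ(6/2 + 1) = 117649·π^3/6 ≈ 607976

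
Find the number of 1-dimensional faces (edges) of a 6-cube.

Number of 1-faces = C(6,1)·2^(6-1) = 6·32 = 192.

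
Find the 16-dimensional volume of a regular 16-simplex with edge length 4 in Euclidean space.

V_16 = √(17) · 4^16 / (16! · 2^(16/2)) ≈ 3.30617e-06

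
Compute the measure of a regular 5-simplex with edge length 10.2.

V = (10.2^5 / 5!) · √((5+1) / 2^5) ≈ 398.401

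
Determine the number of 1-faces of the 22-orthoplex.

f_1(22-orthoplex) = 2^2 · (22 choose 2) = 924.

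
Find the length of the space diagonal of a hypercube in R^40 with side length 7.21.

Diagonal = √40 · 7.21 ≈ 45.6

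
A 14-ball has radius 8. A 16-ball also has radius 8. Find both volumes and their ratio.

V_14(8) ≈ 2.63559e+12. V_16(8) ≈ 6.62397e+13. Ratio V_14/V_16 ≈ 0.03979.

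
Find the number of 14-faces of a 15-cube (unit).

An n-cube has C(n,k)·2^(n-k) k-faces. Here C(15,14)·2^1 = 15·2 = 30.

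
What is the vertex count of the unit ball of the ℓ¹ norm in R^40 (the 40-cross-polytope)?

The 40-dimensional cross-polytope has 2n = 2·40 = 80 vertices.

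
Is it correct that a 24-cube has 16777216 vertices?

True. The 24-cube has 2^24 = 16777216 vertices.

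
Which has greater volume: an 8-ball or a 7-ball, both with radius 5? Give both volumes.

V_8(5.0) ≈ 1.58543e+06. V_7(5.0) ≈ 369122. The 8-ball is larger.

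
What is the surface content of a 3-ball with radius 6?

|∂B_3(6)| = 4πr² = 4π·(6)² ≈ 452.389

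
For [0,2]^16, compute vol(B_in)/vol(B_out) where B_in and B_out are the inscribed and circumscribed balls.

V_in / V_out = (r_in/r_out)^16 = (1/√16)^16 = 16^(-16/2) ≈ 2.32831e-10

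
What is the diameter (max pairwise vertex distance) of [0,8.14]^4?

d = √(8.14² + 8.14² + ... + 8.14²) [4 terms] = √(4·8.14²) = 8.14√4 = 16.28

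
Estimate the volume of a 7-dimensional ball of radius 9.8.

The n-ball volume is π^(n/2)·r^n/Γ(n/2+1). With n=7, r=9.8: V ≈ 4.10169e+07.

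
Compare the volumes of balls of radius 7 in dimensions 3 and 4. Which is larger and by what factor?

V_3(7) ≈ 1436.76, V_4(7) ≈ 11848.5. The 4-ball is larger by a factor of 8.247.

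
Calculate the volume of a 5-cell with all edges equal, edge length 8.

Volume = 8^4 · √(5/2^4) / 4! ≈ 95.4056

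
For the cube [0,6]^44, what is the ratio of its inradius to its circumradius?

For an n-cube of any side s, the inradius is s/2 and the circumradius is s√n/2, so the ratio is 1/√44 ≈ 0.150756.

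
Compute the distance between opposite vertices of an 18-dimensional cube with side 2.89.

||(2.89,2.89,...,2.89)|| = √(18)·2.89 ≈ 12.2612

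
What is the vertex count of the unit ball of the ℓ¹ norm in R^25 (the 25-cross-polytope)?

An n-cross-polytope has 2n vertices; here n = 25, giving 50.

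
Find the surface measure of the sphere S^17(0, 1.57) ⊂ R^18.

|∂B_18(1.57)| ≈ 3163.39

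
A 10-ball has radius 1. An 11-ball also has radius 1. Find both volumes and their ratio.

V_10(1) ≈ 2.55016. V_11(1) ≈ 1.8841. Ratio V_10/V_11 ≈ 1.354.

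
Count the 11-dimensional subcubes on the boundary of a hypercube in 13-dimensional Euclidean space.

Choose 11 of 13 axes to span the face (C(13,11) = 78 ways), then fix each of the remaining 2 coordinates at one of its two extreme values (2^2 = 4 ways): 78·4 = 312.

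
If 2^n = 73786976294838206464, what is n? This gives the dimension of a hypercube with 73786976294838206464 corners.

n = log_2(73786976294838206464) = 66.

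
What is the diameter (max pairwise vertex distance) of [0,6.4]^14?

d = √(6.4² + 6.4² + ... + 6.4²) [14 terms] = √(14·6.4²) = 6.4√14 ≈ 23.9466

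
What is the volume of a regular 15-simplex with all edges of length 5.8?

Volume = 5.8^15 · √(16/2^15) / 15! ≈ 0.0047781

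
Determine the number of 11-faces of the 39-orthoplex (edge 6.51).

f_11(39-orthoplex) = 2^12 · (39 choose 12) = 16018626297856.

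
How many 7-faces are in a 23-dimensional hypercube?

Choose 7 of 23 axes to span the face (C(23,7) = 245157 ways), then fix each of the remaining 16 coordinates at one of its two extreme values (2^16 = 65536 ways): 245157·65536 = 16066609152.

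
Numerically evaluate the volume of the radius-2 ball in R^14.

Volume = π^{14/2}·(2)^14/Γ(8) = 1024·π^7/315 ≈ 9818.35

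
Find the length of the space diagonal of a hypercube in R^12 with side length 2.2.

||(2.2,2.2,...,2.2)|| = √(12)·2.2 ≈ 7.62102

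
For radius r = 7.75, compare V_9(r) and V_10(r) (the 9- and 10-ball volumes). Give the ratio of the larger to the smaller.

V_9(7.75) ≈ 3.32685e+08, V_10(7.75) ≈ 1.99336e+09. The 10-ball is larger by a factor of 5.992.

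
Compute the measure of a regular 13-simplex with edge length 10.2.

Volume = 10.2^13 · √(14/2^13) / 13! ≈ 85.8798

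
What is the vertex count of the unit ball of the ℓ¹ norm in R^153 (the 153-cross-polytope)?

The vertices are ±e_1, ..., ±e_153, so there are 2·153 = 306.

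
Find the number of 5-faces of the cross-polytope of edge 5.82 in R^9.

Number of 5-faces = 2^(5+1) · C(9,5+1) = 64 · 84 = 5376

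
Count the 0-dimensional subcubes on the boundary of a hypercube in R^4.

Number of 0-faces = C(4,0) · 2^(4-0) = 1 · 16 = 16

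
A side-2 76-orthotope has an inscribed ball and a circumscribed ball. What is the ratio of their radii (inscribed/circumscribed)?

r_in / r_out = (2/2) / (2√76/2) = 1/√76 ≈ 0.114708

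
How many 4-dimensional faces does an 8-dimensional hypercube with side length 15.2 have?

An n-cube has C(n,k)·2^(n-k) k-faces. Here C(8,4)·2^4 = 70·16 = 1120.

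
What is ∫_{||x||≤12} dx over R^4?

Volume = π^{4/2}·(12)^4/Γ(3) = 10368·π^2 ≈ 102328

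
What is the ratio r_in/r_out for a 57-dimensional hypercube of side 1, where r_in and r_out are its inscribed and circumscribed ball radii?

Ratio = (s/2)/(s√57/2) = 57^(-1/2) ≈ 0.132453.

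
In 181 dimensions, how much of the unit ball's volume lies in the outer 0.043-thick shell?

V(inner)/V(outer) = ((1-0.043)/1)^181 ≈ 0.0003508, so the shell fraction is 0.999649.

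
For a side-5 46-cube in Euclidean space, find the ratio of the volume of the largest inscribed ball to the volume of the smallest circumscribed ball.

V_in/V_out = n^(-n/2) = 46^(-46/2) ≈ 5.70913e-39.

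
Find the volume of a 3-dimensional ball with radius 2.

V = 32·π/3 ≈ 33.5103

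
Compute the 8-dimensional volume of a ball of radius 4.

Volume = π^{8/2}·(4)^8/Γ(5) = 8192·π^4/3 ≈ 265992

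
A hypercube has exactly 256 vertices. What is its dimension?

Since 2^n = 256, we have n = 8.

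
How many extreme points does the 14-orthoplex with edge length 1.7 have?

The 14-dimensional cross-polytope has 2n = 2·14 = 28 vertices.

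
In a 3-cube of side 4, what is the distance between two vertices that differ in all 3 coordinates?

The space diagonal of an n-cube of side s is s√n. Here 4·√3 ≈ 6.9282.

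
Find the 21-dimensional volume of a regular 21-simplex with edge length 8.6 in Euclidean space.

Volume = 8.6^21 · √(22/2^21) / 21! ≈ 0.00267005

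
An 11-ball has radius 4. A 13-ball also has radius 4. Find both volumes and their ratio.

V_11(4) ≈ 7.9025e+06. V_13(4) ≈ 6.11113e+07. Ratio V_11/V_13 ≈ 0.1293.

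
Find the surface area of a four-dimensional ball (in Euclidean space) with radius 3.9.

S_4(3.9) = 2·π^(4/2)·(3.9)^3 / Γ(4/2) ≈ 1170.91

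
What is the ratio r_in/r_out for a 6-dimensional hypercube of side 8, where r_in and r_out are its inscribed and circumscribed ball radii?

Ratio = (s/2)/(s√6/2) = 6^(-1/2) ≈ 0.408248.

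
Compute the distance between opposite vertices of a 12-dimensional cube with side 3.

Diagonal = √12 · 3 ≈ 10.3923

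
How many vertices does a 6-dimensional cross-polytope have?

The vertices are ±e_1, ..., ±e_6, so there are 2·6 = 12.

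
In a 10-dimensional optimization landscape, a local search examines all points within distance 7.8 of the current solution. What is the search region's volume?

Volume = π^{10/2}·(7.8)^10/Γ(6) ≈ 2.12576e+09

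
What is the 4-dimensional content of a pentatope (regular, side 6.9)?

V = (6.9^4 / 4!) · √((4+1) / 2^4) ≈ 52.7971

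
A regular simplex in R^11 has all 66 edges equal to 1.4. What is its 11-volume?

V_11 = √(12) · 1.4^11 / (11! · 2^(11/2)) ≈ 7.76566e-08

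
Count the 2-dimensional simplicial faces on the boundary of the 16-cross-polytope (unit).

f_2(16-orthoplex) = 2^3 · (16 choose 3) = 4480.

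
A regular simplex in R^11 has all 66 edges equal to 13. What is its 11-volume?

Volume = 13^11 · √(12/2^11) / 11! ≈ 3436.74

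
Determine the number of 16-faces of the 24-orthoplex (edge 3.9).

Number of 16-faces = 2^(16+1) · C(24,16+1) = 131072 · 346104 = 45364543488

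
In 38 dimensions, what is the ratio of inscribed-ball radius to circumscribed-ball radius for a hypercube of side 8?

For an n-cube of any side s, the inradius is s/2 and the circumradius is s√n/2, so the ratio is 1/√38 ≈ 0.162221.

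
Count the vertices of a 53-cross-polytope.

The 53-dimensional cross-polytope has 2n = 2·53 = 106 vertices.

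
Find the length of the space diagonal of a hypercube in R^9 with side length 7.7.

The space diagonal of an n-cube of side s is s√n. Here 7.7·√9 = 23.1.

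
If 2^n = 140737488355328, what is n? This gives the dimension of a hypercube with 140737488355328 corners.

2^n = 140737488355328 ⇒ n = log_2(140737488355328) = 47.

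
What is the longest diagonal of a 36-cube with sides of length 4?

The space diagonal of an n-cube of side s is s√n. Here 4·√36 = 24.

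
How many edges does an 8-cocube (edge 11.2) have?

Number of 1-faces = 2^(1+1) · C(8,1+1) = 4 · 28 = 112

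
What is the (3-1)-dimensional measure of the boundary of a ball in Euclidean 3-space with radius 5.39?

|∂B_3(5.39)| = 4πr² = 4π·(5.39)² ≈ 365.079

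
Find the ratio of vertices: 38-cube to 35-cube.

The 38-cube has 2^38 = 274877906944 vertices. The 35-cube has 2^35 = 34359738368 vertices. Ratio: 274877906944/34359738368 = 8.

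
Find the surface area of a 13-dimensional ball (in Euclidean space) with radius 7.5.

The surface area of an n-ball is 2π^(n/2) r^(n-1) / Γ(n/2). For n=13, r=7.5: 961083984375·π^6/2464 ≈ 3.7499e+11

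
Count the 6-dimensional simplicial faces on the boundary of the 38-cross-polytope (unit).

Each 6-face is the convex hull of 7 vertices, one chosen as ±e_i from each of 7 distinct axes: 2^7·C(38,7) = 1615392768.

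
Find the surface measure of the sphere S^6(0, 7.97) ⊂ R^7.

The surface area of an n-ball is 2π^(n/2) r^(n-1) / Γ(n/2). For n=7, r=7.97: 8.47673e+06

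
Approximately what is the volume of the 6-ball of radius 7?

The n-ball volume is π^(n/2)·r^n/Γ(n/2+1). With n=6, r=7: V = 117649·π^3/6 ≈ 607976.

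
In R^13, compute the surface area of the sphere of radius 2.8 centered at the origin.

|∂B_13(2.8)| ≈ 2.74904e+06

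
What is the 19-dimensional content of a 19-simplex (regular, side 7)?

For a regular n-simplex with edge a, V = (a^n / n!)·√((n+1)/2^n). With a=7, n=19: V ≈ 0.00057876.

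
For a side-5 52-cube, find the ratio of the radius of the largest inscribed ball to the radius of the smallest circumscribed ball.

Ratio = (s/2)/(s√52/2) = 52^(-1/2) ≈ 0.138675.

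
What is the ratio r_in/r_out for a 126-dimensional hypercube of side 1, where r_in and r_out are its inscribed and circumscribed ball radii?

r_in = 1/2 (half the side); r_out = 1√126/2 (half the diagonal). Ratio = 1/√126 ≈ 0.0890871.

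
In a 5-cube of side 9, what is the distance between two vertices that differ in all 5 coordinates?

d = √(9² + 9² + ... + 9²) [5 terms] = √(5·9²) = 9√5 ≈ 20.1246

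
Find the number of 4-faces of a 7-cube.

An n-cube has C(n,k)·2^(n-k) k-faces. Here C(7,4)·2^3 = 35·8 = 280.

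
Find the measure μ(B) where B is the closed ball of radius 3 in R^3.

V = 36·π ≈ 113.097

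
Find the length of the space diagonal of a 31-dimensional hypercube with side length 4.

||(4,4,...,4)|| = √(31)·4 ≈ 22.2711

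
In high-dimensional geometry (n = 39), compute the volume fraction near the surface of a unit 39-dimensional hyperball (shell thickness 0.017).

1 - (1-0.017)^39 ≈ 0.487626 ≈ 48.76%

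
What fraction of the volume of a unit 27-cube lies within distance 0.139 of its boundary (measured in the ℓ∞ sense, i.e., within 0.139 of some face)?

The inner cube has side 1-2·0.139 = 0.722 and volume (0.722)^27 ≈ 0.0001515, so the shell holds 0.999848 of the volume.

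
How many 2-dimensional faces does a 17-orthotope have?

f_2(17-cube) = (17 choose 2) · 2^15 = 4456448.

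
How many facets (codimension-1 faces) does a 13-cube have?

Choose 12 of 13 axes to span the face (C(13,12) = 13 ways), then fix each of the remaining 1 coordinate at one of its two extreme values (2^1 = 2 ways): 13·2 = 26.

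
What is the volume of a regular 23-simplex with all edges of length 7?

V_23 = √(24) · 7^23 / (23! · 2^(23/2)) ≈ 1.79069e-06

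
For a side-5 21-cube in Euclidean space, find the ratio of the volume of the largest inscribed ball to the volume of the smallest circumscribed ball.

Volume scales as r^n, and r_in/r_out = 1/√21, giving (1/√21)^21 ≈ 1.30827e-14.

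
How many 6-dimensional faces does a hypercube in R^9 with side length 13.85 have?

f_6(9-cube) = (9 choose 6) · 2^3 = 672.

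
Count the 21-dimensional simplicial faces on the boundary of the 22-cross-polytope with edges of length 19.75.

Each 21-face is the convex hull of 22 vertices, one chosen as ±e_i from each of 22 distinct axes: 2^22·C(22,22) = 4194304.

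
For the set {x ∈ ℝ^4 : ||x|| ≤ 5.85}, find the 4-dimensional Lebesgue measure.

The n-ball volume is π^(n/2)·r^n/Γ(n/2+1). With n=4, r=5.85: V ≈ 5779.54.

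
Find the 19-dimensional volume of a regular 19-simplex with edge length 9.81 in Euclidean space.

For a regular n-simplex with edge a, V = (a^n / n!)·√((n+1)/2^n). With a=9.81, n=19: V ≈ 0.352652.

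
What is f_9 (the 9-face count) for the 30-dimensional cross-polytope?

An n-cross-polytope has 2^(k+1)·C(n,k+1) k-faces. Here 2^10·C(30,10) = 1024·30045015 = 30766095360.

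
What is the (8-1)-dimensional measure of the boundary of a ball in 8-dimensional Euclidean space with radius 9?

S = n·V_n(r)/r = 8·V_8(9)/9 (volume-to-surface relation), giving 1594323·π^4 ≈ 1.55302e+08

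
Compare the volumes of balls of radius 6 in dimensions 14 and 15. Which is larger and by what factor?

V_14(6) ≈ 4.69609e+10, V_15(6) ≈ 1.79349e+11. The 15-ball is larger by a factor of 3.819.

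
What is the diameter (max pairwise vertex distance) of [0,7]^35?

Diagonal = √35 · 7 ≈ 41.4126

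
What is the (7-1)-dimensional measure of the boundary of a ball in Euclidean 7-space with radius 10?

The surface area of an n-ball is 2π^(n/2) r^(n-1) / Γ(n/2). For n=7, r=10: 3200000·π^3/3 ≈ 3.30734e+07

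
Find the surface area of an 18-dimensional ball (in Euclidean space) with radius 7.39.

S_18(7.39) = 2·π^(18/2)·(7.39)^17 / Γ(18/2) ≈ 8.64597e+14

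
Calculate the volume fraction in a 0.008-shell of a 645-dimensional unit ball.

1 - (1-0.008)^645 ≈ 0.994376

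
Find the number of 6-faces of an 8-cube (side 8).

An n-cube has C(n,k)·2^(n-k) k-faces. Here C(8,6)·2^2 = 28·4 = 112.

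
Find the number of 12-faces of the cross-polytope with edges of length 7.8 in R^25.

Number of 12-faces = 2^(12+1) · C(25,12+1) = 8192 · 5200300 = 42600857600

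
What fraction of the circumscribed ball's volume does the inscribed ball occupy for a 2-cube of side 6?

V_in / V_out = (r_in/r_out)^2 = (1/√2)^2 = 2^(-2/2) ≈ 0.5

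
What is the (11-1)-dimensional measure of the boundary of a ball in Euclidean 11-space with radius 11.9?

The surface area of an n-ball is 2π^(n/2) r^(n-1) / Γ(n/2). For n=11, r=11.9: 1.18023e+12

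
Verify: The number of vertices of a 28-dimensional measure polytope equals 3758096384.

False. The 28-cube has 2^28 = 268435456 vertices.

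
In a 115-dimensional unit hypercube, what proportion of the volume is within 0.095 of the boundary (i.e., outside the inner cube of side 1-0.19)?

Shell fraction = 1 - (1-0.19)^115 ≈ 1 - 2.991e-11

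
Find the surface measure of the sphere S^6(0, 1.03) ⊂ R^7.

S_7(1.03) = 2·π^(7/2)·(1.03)^6 / Γ(7/2) ≈ 39.4913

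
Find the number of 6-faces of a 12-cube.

Number of 6-faces = C(12,6) · 2^(12-6) = 924 · 64 = 59136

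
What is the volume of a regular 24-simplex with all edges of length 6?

V_24 = √(25) · 6^24 / (24! · 2^(24/2)) ≈ 9.32254e-09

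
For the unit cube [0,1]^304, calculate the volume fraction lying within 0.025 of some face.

Shell fraction = 1 - (1-0.05)^304 ≈ 0.999999831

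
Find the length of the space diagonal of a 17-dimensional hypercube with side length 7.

Diagonal = √17 · 7 ≈ 28.8617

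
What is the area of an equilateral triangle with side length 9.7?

Area = (√3/4) · 9.7² = 40.7422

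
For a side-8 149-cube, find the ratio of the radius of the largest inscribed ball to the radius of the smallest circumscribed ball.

Ratio = (s/2)/(s√149/2) = 149^(-1/2) ≈ 0.0819232.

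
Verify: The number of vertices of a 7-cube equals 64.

False. The 7-cube has 2^7 = 128 vertices.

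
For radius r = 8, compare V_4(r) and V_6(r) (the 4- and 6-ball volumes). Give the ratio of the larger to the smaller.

V_4(8) ≈ 20212.9, V_6(8) ≈ 1.35468e+06. The 6-ball is larger by a factor of 67.02.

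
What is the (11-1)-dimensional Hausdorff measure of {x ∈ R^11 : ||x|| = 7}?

The surface area of an n-ball is 2π^(n/2) r^(n-1) / Γ(n/2). For n=11, r=7: 2582630848·π^5/135 ≈ 5.85434e+09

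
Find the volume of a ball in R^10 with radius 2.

The n-ball volume is π^(n/2)·r^n/Γ(n/2+1). With n=10, r=2: V = 128·π^5/15 ≈ 2611.37.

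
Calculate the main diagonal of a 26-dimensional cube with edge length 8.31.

Diagonal = √26 · 8.31 ≈ 42.3729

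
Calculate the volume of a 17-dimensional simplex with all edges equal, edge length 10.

Volume = 10^17 · √(18/2^17) / 17! ≈ 3.29468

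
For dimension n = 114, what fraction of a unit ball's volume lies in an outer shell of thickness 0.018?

1 - (1-0.018)^114 ≈ 0.873902 ≈ 87.39%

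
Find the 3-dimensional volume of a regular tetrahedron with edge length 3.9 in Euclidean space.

Volume = (√2/12) · 3.9³ = 6.99081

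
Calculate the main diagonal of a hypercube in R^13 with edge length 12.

The space diagonal of an n-cube of side s is s√n. Here 12·√13 ≈ 43.2666.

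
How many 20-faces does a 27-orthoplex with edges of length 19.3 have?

Number of 20-faces = 2^(20+1) · C(27,20+1) = 2097152 · 296010 = 620777963520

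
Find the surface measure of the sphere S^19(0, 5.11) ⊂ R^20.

The surface area of an n-ball is 2π^(n/2) r^(n-1) / Γ(n/2). For n=20, r=5.11: 1.48855e+13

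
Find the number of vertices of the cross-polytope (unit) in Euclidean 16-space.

An n-cross-polytope has 2^(k+1)·C(n,k+1) k-faces. Here 2^1·C(16,1) = 2·16 = 32.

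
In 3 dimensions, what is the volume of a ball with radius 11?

V_3(11) = π^(3/2) · (11)^3 / Γ(3/2 + 1) = 5324·π/3 ≈ 5575.28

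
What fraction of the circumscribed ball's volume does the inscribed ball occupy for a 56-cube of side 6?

Volume scales as r^n, and r_in/r_out = 1/√56, giving (1/√56)^56 ≈ 1.12392e-49.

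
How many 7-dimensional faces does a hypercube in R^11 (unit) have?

f_7(11-cube) = (11 choose 7) · 2^4 = 5280.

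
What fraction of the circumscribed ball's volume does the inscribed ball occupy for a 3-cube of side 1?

V_in/V_out = n^(-n/2) = 3^(-3/2) ≈ 0.19245.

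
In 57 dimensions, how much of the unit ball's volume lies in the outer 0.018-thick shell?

Shell fraction = 1 - (1-0.018)^57 ≈ 0.644897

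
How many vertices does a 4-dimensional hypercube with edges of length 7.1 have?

Each vertex is a binary string of length 4, so there are 2^4 = 16.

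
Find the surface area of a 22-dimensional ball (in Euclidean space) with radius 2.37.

|∂B_22(2.37)| ≈ 1.20124e+07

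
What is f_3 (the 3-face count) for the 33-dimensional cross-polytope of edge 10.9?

Number of 3-faces = 2^(3+1) · C(33,3+1) = 16 · 40920 = 654720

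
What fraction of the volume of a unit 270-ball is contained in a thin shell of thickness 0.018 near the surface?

V(inner)/V(outer) = ((1-0.018)/1)^270 ≈ 0.007415, so the shell fraction is 0.992585.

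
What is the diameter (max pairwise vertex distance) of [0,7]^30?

Diagonal = √30 · 7 ≈ 38.3406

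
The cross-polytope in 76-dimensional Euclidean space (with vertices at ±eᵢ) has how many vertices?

Number of vertices = 2n = 152.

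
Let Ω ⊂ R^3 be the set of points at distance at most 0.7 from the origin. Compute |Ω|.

Volume = π^{3/2}·(0.7)^3/Γ(5/2) ≈ 1.43676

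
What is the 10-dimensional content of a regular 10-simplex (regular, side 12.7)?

For a regular n-simplex with edge a, V = (a^n / n!)·√((n+1)/2^n). With a=12.7, n=10: V ≈ 3117.6.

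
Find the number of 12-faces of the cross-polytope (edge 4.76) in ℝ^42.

Each 12-face is the convex hull of 13 vertices, one chosen as ±e_i from each of 13 distinct axes: 2^13·C(42,13) = 209049446645760.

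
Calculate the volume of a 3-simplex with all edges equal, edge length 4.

Volume = (√2/12) · 4³ = 7.54247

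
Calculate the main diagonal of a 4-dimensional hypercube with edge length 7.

d = √(7² + 7² + ... + 7²) [4 terms] = √(4·7²) = 7√4 = 14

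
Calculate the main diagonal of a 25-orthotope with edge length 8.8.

The space diagonal of an n-cube of side s is s√n. Here 8.8·√25 = 44.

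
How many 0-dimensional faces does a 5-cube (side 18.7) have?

An n-cube has C(n,k)·2^(n-k) k-faces. Here C(5,0)·2^5 = 1·32 = 32.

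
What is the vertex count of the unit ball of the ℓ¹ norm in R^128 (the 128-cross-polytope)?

An n-cross-polytope has 2n vertices; here n = 128, giving 256.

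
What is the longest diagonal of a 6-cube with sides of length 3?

Diagonal = √6 · 3 ≈ 7.34847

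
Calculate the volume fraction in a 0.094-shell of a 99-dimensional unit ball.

V(inner)/V(outer) = ((1-0.094)/1)^99 ≈ 5.698e-05, so the shell fraction is 0.999943.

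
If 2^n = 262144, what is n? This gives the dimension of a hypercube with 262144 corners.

2^n = 262144 ⇒ n = log_2(262144) = 18.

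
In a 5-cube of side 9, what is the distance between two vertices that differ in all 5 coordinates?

The space diagonal of an n-cube of side s is s√n. Here 9·√5 ≈ 20.1246.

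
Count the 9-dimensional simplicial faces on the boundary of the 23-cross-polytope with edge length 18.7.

An n-cross-polytope has 2^(k+1)·C(n,k+1) k-faces. Here 2^10·C(23,10) = 1024·1144066 = 1171523584.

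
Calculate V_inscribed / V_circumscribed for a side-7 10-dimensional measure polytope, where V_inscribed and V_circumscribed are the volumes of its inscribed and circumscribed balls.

Volume scales as r^n, and r_in/r_out = 1/√10, giving (1/√10)^10 ≈ 1e-05.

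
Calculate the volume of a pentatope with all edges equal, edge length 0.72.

Volume = 0.72^4 · √(5/2^4) / 4! ≈ 0.00625956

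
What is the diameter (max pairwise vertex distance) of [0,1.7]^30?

||(1.7,1.7,...,1.7)|| = √(30)·1.7 ≈ 9.31128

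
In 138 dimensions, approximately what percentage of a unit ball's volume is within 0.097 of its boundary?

1 - (1-0.097)^138 ≈ 0.9999992328 ≈ 99.999923%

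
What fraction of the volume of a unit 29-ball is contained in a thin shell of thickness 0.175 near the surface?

Shell fraction = 1 - (1-0.175)^29 ≈ 0.996223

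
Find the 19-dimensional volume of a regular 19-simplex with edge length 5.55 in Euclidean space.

Volume = 5.55^19 · √(20/2^19) / 19! ≈ 7.034e-06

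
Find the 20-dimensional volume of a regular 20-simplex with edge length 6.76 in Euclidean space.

For a regular n-simplex with edge a, V = (a^n / n!)·√((n+1)/2^n). With a=6.76, n=20: V ≈ 7.30498e-05.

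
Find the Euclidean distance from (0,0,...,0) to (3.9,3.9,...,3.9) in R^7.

||(3.9,3.9,...,3.9)|| = √(7)·3.9 ≈ 10.3184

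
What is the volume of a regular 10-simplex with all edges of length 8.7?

Volume = 8.7^10 · √(11/2^10) / 10! ≈ 70.9538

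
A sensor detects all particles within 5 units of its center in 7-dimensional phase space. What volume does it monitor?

V = 250000·π^3/21 ≈ 369122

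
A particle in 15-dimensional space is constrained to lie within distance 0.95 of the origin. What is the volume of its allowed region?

V_15(0.95) = π^(15/2) · (0.95)^15 / Γ(15/2 + 1) ≈ 0.176719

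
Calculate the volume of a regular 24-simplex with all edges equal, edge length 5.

Volume = 5^24 · √(25/2^24) / 24! ≈ 1.17269e-10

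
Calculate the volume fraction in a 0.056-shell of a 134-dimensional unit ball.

V(inner)/V(outer) = ((1-0.056)/1)^134 ≈ 0.0004428, so the shell fraction is 0.999557.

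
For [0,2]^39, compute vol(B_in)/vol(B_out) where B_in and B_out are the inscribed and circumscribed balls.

V_in / V_out = (r_in/r_out)^39 = (1/√39)^39 = 39^(-39/2) ≈ 9.42411e-32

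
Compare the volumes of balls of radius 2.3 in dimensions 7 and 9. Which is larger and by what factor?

V_7(2.3) ≈ 1608.7, V_9(2.3) ≈ 5941.12. The 9-ball is larger by a factor of 3.693.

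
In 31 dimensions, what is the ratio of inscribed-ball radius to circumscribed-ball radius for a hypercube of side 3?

For an n-cube of any side s, the inradius is s/2 and the circumradius is s√n/2, so the ratio is 1/√31 ≈ 0.179605.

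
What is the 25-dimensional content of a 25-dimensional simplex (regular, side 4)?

V = (4^25 / 25!) · √((25+1) / 2^25) ≈ 6.38948e-14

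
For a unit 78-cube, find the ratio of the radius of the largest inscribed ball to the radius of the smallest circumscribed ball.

r_in = 1/2 (half the side); r_out = 1√78/2 (half the diagonal). Ratio = 1/√78 ≈ 0.113228.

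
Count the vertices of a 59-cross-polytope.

The vertices are ±e_1, ..., ±e_59, so there are 2·59 = 118.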